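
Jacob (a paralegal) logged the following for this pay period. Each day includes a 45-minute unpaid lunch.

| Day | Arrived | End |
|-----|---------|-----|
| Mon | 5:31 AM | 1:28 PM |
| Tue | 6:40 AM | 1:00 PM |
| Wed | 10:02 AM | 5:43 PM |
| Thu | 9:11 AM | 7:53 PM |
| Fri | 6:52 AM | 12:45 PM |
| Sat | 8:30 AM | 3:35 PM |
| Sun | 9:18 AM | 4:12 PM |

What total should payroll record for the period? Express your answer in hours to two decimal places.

Mon: 5:31 AM–1:28 PM = 7 h 57 min; less 45 min break → 7 h 12 min
Tue: 6:40 AM–1:00 PM = 6 h 20 min; less 45 min break → 5 h 35 min
Wed: 10:02 AM–5:43 PM = 7 h 41 min; less 45 min break → 6 h 56 min
Thu: 9:11 AM–7:53 PM = 10 h 42 min; less 45 min break → 9 h 57 min
Fri: 6:52 AM–12:45 PM = 5 h 53 min; less 45 min break → 5 h 8 min
Sat: 8:30 AM–3:35 PM = 7 h 5 min; less 45 min break → 6 h 20 min
Sun: 9:18 AM–4:12 PM = 6 h 54 min; less 45 min break → 6 h 9 min
Total: 7 h 12 min + 5 h 35 min + 6 h 56 min + 9 h 57 min + 5 h 8 min + 6 h 20 min + 6 h 9 min = 47 h 17 min.

47.28 hours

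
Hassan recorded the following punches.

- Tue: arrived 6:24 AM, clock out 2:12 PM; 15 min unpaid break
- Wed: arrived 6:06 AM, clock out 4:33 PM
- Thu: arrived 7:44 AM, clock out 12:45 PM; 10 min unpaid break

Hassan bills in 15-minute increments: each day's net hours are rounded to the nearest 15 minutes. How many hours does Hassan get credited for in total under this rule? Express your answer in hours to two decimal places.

22.75 hours

Tue: 6:24 AM–2:12 PM = 7 h 48 min − 15 min = 7 h 33 min → rounds to 7 h 30 min
Wed: 6:06 AM–4:33 PM = 10 h 27 min → rounds to 10 h 30 min
Thu: 7:44 AM–12:45 PM = 5 h 1 min − 10 min = 4 h 51 min → rounds to 4 h 45 min
Total credited: 22 h 45 min.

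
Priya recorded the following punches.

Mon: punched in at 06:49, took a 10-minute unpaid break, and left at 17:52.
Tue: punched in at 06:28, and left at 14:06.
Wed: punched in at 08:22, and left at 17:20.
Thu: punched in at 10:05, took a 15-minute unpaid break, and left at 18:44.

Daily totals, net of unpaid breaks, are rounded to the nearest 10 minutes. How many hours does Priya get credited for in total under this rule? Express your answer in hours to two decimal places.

Mon: 06:49–17:52 = 11 h 3 min − 10 min = 10 h 53 min → rounds to 10 h 50 min
Tue: 06:28–14:06 = 7 h 38 min → rounds to 7 h 40 min
Wed: 08:22–17:20 = 8 h 58 min → rounds to 9 h 0 min
Thu: 10:05–18:44 = 8 h 39 min − 15 min = 8 h 24 min → rounds to 8 h 20 min
Total credited: 35 h 50 min.

35.83 hours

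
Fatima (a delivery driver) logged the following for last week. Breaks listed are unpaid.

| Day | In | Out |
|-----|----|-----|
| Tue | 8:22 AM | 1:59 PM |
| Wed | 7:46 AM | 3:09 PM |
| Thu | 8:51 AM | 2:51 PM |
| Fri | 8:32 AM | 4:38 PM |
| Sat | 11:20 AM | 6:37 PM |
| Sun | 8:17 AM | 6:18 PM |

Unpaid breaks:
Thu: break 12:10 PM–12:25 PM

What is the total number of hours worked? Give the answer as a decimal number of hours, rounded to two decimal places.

Tue: 8:22 AM–1:59 PM = 5 h 37 min
Wed: 7:46 AM–3:09 PM = 7 h 23 min
Thu: 8:51 AM–2:51 PM = 6 h 0 min; less 15 min break → 5 h 45 min
Fri: 8:32 AM–4:38 PM = 8 h 6 min
Sat: 11:20 AM–6:37 PM = 7 h 17 min
Sun: 8:17 AM–6:18 PM = 10 h 1 min
Total: 5 h 37 min + 7 h 23 min + 5 h 45 min + 8 h 6 min + 7 h 17 min + 10 h 1 min = 44 h 9 min.

44.15 hours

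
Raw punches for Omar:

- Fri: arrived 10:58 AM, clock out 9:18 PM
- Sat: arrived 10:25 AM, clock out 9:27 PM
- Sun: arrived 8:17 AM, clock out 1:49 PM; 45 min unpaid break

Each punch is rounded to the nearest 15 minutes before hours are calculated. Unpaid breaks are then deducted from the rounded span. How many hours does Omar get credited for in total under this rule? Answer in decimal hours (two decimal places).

Fri: in 10:58 AM→11:00 AM, out 9:18 PM→9:15 PM; 10 h 15 min
Sat: in 10:25 AM→10:30 AM, out 9:27 PM→9:30 PM; 11 h 0 min
Sun: in 8:17 AM→8:15 AM, out 1:49 PM→1:45 PM; 5 h 30 min − 45 min = 4 h 45 min
Total credited: 26 h 0 min.

26.00 hours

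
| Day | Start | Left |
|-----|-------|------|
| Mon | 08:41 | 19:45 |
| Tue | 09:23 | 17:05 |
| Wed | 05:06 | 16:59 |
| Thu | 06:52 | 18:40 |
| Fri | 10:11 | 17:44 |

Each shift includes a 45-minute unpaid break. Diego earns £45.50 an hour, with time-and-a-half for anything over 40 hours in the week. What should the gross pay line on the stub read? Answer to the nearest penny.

Mon: 08:41–19:45 = 11 h 4 min; less 45 min break → 10 h 19 min
Tue: 09:23–17:05 = 7 h 42 min; less 45 min break → 6 h 57 min
Wed: 05:06–16:59 = 11 h 53 min; less 45 min break → 11 h 8 min
Thu: 06:52–18:40 = 11 h 48 min; less 45 min break → 11 h 3 min
Fri: 10:11–17:44 = 7 h 33 min; less 45 min break → 6 h 48 min
Total worked: 46 h 15 min = 2775 min.
Regular 40 h 0 min = 2400 min at £45.50/h; overtime 6 h 15 min = 375 min at £68.25/h.
Pay = (2400 × £45.50 + 375 × £68.25) ÷ 60 = £2246.56.

£2246.56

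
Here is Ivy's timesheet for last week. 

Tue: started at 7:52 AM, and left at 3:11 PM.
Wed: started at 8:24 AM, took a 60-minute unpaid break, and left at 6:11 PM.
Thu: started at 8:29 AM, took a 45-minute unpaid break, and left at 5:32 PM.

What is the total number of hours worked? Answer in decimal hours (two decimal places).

Tue: 7:52 AM–3:11 PM = 7 h 19 min
Wed: 8:24 AM–6:11 PM = 9 h 47 min; less 60 min break → 8 h 47 min
Thu: 8:29 AM–5:32 PM = 9 h 3 min; less 45 min break → 8 h 18 min
Total: 7 h 19 min + 8 h 47 min + 8 h 18 min = 24 h 24 min.

24.40 hours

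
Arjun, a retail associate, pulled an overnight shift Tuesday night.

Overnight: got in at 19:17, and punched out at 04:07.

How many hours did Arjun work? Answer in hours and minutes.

Overnight: 19:17 → midnight = 4 h 43 min; midnight → 04:07 = 4 h 7 min; span 8 h 50 min

8 h 50 min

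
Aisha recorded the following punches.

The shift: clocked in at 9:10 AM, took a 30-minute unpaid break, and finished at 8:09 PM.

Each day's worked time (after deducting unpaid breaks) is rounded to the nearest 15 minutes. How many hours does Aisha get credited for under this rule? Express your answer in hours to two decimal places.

10.50 hours

The shift: 9:10 AM–8:09 PM = 10 h 59 min − 30 min = 10 h 29 min → rounds to 10 h 30 min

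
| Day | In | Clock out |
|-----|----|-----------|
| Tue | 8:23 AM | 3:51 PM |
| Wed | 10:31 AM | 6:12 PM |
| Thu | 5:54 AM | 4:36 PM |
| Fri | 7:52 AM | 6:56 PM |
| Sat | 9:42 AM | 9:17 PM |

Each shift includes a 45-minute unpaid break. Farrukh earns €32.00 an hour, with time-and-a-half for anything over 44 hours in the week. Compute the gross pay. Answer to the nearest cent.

Tue: 8:23 AM–3:51 PM = 7 h 28 min; less 45 min break → 6 h 43 min
Wed: 10:31 AM–6:12 PM = 7 h 41 min; less 45 min break → 6 h 56 min
Thu: 5:54 AM–4:36 PM = 10 h 42 min; less 45 min break → 9 h 57 min
Fri: 7:52 AM–6:56 PM = 11 h 4 min; less 45 min break → 10 h 19 min
Sat: 9:42 AM–9:17 PM = 11 h 35 min; less 45 min break → 10 h 50 min
Total worked: 44 h 45 min = 2685 min.
Regular 44 h 0 min = 2640 min at €32.00/h; overtime 0 h 45 min = 45 min at €48.00/h.
Pay = (2640 × €32.00 + 45 × €48.00) ÷ 60 = €1444.00.

€1444.00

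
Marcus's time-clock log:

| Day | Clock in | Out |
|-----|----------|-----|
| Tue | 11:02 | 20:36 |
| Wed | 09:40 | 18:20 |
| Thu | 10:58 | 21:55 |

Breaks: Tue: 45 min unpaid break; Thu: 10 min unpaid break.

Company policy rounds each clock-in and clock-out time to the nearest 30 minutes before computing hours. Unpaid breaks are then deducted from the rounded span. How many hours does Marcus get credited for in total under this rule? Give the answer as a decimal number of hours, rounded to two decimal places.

Tue: in 11:02→11:00, out 20:36→20:30; 9 h 30 min − 45 min = 8 h 45 min
Wed: in 09:40→09:30, out 18:20→18:30; 9 h 0 min
Thu: in 10:58→11:00, out 21:55→22:00; 11 h 0 min − 10 min = 10 h 50 min
Total credited: 28 h 35 min.

28.58 hours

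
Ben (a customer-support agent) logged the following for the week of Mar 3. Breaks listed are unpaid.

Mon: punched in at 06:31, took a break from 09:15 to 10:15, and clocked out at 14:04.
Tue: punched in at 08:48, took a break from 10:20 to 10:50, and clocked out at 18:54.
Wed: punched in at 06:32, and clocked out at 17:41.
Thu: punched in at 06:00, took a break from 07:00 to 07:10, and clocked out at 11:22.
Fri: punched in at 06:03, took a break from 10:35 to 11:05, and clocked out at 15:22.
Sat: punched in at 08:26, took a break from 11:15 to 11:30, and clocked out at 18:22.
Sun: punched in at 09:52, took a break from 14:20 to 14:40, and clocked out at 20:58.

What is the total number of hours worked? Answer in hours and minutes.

Mon: 06:31–14:04 = 7 h 33 min; less 60 min break → 6 h 33 min
Tue: 08:48–18:54 = 10 h 6 min; less 30 min break → 9 h 36 min
Wed: 06:32–17:41 = 11 h 9 min
Thu: 06:00–11:22 = 5 h 22 min; less 10 min break → 5 h 12 min
Fri: 06:03–15:22 = 9 h 19 min; less 30 min break → 8 h 49 min
Sat: 08:26–18:22 = 9 h 56 min; less 15 min break → 9 h 41 min
Sun: 09:52–20:58 = 11 h 6 min; less 20 min break → 10 h 46 min
Total: 6 h 33 min + 9 h 36 min + 11 h 9 min + 5 h 12 min + 8 h 49 min + 9 h 41 min + 10 h 46 min = 61 h 46 min.

61 h 46 min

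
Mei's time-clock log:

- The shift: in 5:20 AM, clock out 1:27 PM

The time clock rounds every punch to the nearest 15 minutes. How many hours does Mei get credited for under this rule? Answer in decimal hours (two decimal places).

8.25 hours

The shift: in 5:20 AM→5:15 AM, out 1:27 PM→1:30 PM; 8 h 15 min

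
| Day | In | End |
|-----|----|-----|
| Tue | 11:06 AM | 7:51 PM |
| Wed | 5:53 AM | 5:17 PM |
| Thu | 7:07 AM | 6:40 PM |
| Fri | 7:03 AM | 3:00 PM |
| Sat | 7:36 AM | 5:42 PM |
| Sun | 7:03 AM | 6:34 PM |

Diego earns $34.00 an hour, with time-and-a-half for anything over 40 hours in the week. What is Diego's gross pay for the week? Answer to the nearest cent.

Tue: 11:06 AM–7:51 PM = 8 h 45 min
Wed: 5:53 AM–5:17 PM = 11 h 24 min
Thu: 7:07 AM–6:40 PM = 11 h 33 min
Fri: 7:03 AM–3:00 PM = 7 h 57 min
Sat: 7:36 AM–5:42 PM = 10 h 6 min
Sun: 7:03 AM–6:34 PM = 11 h 31 min
Total worked: 61 h 16 min = 3676 min.
Regular 40 h 0 min = 2400 min at $34.00/h; overtime 21 h 16 min = 1276 min at $51.00/h.
Pay = (2400 × $34.00 + 1276 × $51.00) ÷ 60 = $2444.60.

$2444.60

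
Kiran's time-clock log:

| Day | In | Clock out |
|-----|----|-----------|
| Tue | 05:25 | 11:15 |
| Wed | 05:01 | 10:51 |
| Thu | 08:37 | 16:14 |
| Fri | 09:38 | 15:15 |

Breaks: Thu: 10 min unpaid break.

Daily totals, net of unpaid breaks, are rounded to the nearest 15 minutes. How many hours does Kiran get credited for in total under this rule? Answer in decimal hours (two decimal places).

Tue: 05:25–11:15 = 5 h 50 min → rounds to 5 h 45 min
Wed: 05:01–10:51 = 5 h 50 min → rounds to 5 h 45 min
Thu: 08:37–16:14 = 7 h 37 min − 10 min = 7 h 27 min → rounds to 7 h 30 min
Fri: 09:38–15:15 = 5 h 37 min → rounds to 5 h 30 min
Total credited: 24 h 30 min.

24.50 hours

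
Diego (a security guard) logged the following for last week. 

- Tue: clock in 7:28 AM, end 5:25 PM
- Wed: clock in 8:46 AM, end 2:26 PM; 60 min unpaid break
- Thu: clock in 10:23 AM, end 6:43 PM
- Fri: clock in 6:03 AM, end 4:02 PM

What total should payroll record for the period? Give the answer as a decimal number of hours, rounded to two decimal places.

32.93 hours

Tue: 7:28 AM–5:25 PM = 9 h 57 min
Wed: 8:46 AM–2:26 PM = 5 h 40 min; less 60 min break → 4 h 40 min
Thu: 10:23 AM–6:43 PM = 8 h 20 min
Fri: 6:03 AM–4:02 PM = 9 h 59 min
Total: 9 h 57 min + 4 h 40 min + 8 h 20 min + 9 h 59 min = 32 h 56 min.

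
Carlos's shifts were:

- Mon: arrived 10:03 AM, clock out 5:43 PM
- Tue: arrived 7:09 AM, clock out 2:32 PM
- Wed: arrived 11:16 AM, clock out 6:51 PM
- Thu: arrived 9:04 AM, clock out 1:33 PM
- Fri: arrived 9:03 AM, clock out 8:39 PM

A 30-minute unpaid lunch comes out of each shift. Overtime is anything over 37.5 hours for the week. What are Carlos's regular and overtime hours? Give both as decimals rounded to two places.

Regular 36.22 hours, overtime 0.00 hours

Mon: 10:03 AM–5:43 PM = 7 h 40 min; less 30 min break → 7 h 10 min
Tue: 7:09 AM–2:32 PM = 7 h 23 min; less 30 min break → 6 h 53 min
Wed: 11:16 AM–6:51 PM = 7 h 35 min; less 30 min break → 7 h 5 min
Thu: 9:04 AM–1:33 PM = 4 h 29 min; less 30 min break → 3 h 59 min
Fri: 9:03 AM–8:39 PM = 11 h 36 min; less 30 min break → 11 h 6 min
Total worked: 36 h 13 min = 36.22 h.
Threshold 37.5 h → overtime 0 h 0 min, regular 36 h 13 min.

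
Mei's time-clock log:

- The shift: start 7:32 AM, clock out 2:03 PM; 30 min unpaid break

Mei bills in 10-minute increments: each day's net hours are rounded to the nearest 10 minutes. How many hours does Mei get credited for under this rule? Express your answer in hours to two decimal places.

6.00 hours

The shift: 7:32 AM–2:03 PM = 6 h 31 min − 30 min = 6 h 1 min → rounds to 6 h 0 min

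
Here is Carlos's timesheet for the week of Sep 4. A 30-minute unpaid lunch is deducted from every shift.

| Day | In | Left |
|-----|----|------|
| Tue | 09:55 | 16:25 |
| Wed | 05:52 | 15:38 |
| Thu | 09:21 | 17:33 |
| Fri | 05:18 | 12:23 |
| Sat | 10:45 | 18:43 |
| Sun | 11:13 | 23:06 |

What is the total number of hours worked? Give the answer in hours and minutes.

48 h 24 min

Tue: 09:55–16:25 = 6 h 30 min; less 30 min break → 6 h 0 min
Wed: 05:52–15:38 = 9 h 46 min; less 30 min break → 9 h 16 min
Thu: 09:21–17:33 = 8 h 12 min; less 30 min break → 7 h 42 min
Fri: 05:18–12:23 = 7 h 5 min; less 30 min break → 6 h 35 min
Sat: 10:45–18:43 = 7 h 58 min; less 30 min break → 7 h 28 min
Sun: 11:13–23:06 = 11 h 53 min; less 30 min break → 11 h 23 min
Total: 6 h 0 min + 9 h 16 min + 7 h 42 min + 6 h 35 min + 7 h 28 min + 11 h 23 min = 48 h 24 min.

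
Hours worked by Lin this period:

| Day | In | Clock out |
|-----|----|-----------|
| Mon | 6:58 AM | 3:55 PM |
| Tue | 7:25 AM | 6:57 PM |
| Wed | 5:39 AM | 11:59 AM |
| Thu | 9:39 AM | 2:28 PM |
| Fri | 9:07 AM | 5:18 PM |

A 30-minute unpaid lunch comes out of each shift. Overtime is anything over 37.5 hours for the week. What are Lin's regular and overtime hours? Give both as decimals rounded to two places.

Mon: 6:58 AM–3:55 PM = 8 h 57 min; less 30 min break → 8 h 27 min
Tue: 7:25 AM–6:57 PM = 11 h 32 min; less 30 min break → 11 h 2 min
Wed: 5:39 AM–11:59 AM = 6 h 20 min; less 30 min break → 5 h 50 min
Thu: 9:39 AM–2:28 PM = 4 h 49 min; less 30 min break → 4 h 19 min
Fri: 9:07 AM–5:18 PM = 8 h 11 min; less 30 min break → 7 h 41 min
Total worked: 37 h 19 min = 37.32 h.
Threshold 37.5 h → overtime 0 h 0 min, regular 37 h 19 min.

Regular 37.32 hours, overtime 0.00 hours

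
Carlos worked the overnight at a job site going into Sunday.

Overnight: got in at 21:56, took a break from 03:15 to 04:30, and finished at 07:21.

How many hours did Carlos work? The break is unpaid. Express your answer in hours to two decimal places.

8.17 hours

Overnight: 21:56 → midnight = 2 h 4 min; midnight → 07:21 = 7 h 21 min; span 9 h 25 min; less 75 min break → 8 h 10 min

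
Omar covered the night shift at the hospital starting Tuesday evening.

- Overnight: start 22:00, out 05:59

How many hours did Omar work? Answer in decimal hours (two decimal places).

7.98 hours

Overnight: 22:00 → midnight = 2 h 0 min; midnight → 05:59 = 5 h 59 min; span 7 h 59 min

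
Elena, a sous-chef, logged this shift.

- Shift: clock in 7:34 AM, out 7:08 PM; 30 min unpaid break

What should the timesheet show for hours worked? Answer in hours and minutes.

11 h 4 min

Shift: 7:34 AM–7:08 PM = 11 h 34 min; less 30 min break → 11 h 4 min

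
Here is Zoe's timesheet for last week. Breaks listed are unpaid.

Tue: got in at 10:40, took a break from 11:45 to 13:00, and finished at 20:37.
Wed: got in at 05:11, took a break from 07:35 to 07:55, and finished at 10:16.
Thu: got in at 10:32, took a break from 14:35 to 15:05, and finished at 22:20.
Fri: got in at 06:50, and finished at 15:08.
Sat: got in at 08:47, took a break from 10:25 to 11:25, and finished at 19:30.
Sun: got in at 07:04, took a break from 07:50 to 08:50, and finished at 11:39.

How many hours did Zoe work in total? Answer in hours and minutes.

46 h 21 min

Tue: 10:40–20:37 = 9 h 57 min; less 75 min break → 8 h 42 min
Wed: 05:11–10:16 = 5 h 5 min; less 20 min break → 4 h 45 min
Thu: 10:32–22:20 = 11 h 48 min; less 30 min break → 11 h 18 min
Fri: 06:50–15:08 = 8 h 18 min
Sat: 08:47–19:30 = 10 h 43 min; less 60 min break → 9 h 43 min
Sun: 07:04–11:39 = 4 h 35 min; less 60 min break → 3 h 35 min
Total: 8 h 42 min + 4 h 45 min + 11 h 18 min + 8 h 18 min + 9 h 43 min + 3 h 35 min = 46 h 21 min.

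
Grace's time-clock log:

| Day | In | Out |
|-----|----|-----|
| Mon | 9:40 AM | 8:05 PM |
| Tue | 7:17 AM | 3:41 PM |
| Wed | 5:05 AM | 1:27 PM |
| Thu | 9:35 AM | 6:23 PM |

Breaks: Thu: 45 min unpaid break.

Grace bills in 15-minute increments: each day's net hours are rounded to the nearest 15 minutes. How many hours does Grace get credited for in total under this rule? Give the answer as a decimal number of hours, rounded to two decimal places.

35.25 hours

Mon: 9:40 AM–8:05 PM = 10 h 25 min → rounds to 10 h 30 min
Tue: 7:17 AM–3:41 PM = 8 h 24 min → rounds to 8 h 30 min
Wed: 5:05 AM–1:27 PM = 8 h 22 min → rounds to 8 h 15 min
Thu: 9:35 AM–6:23 PM = 8 h 48 min − 45 min = 8 h 3 min → rounds to 8 h 0 min
Total credited: 35 h 15 min.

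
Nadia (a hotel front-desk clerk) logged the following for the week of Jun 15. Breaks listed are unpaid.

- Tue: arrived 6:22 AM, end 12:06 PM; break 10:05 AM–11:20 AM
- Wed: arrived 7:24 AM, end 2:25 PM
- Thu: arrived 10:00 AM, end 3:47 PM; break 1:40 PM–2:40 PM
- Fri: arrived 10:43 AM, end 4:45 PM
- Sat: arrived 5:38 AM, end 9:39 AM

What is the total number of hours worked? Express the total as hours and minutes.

26 h 20 min

Tue: 6:22 AM–12:06 PM = 5 h 44 min; less 75 min break → 4 h 29 min
Wed: 7:24 AM–2:25 PM = 7 h 1 min
Thu: 10:00 AM–3:47 PM = 5 h 47 min; less 60 min break → 4 h 47 min
Fri: 10:43 AM–4:45 PM = 6 h 2 min
Sat: 5:38 AM–9:39 AM = 4 h 1 min
Total: 4 h 29 min + 7 h 1 min + 4 h 47 min + 6 h 2 min + 4 h 1 min = 26 h 20 min.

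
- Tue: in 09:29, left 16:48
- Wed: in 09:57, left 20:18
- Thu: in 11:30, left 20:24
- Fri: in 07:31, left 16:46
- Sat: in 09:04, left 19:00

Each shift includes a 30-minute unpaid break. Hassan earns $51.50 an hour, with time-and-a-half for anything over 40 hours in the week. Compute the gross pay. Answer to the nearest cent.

$2311.06

Tue: 09:29–16:48 = 7 h 19 min; less 30 min break → 6 h 49 min
Wed: 09:57–20:18 = 10 h 21 min; less 30 min break → 9 h 51 min
Thu: 11:30–20:24 = 8 h 54 min; less 30 min break → 8 h 24 min
Fri: 07:31–16:46 = 9 h 15 min; less 30 min break → 8 h 45 min
Sat: 09:04–19:00 = 9 h 56 min; less 30 min break → 9 h 26 min
Total worked: 43 h 15 min = 2595 min.
Regular 40 h 0 min = 2400 min at $51.50/h; overtime 3 h 15 min = 195 min at $77.25/h.
Pay = (2400 × $51.50 + 195 × $77.25) ÷ 60 = $2311.06.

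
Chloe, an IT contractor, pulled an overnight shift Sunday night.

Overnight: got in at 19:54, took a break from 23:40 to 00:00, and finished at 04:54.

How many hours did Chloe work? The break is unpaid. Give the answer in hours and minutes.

8 h 40 min

Overnight: 19:54 → midnight = 4 h 6 min; midnight → 04:54 = 4 h 54 min; span 9 h 0 min; less 20 min break → 8 h 40 min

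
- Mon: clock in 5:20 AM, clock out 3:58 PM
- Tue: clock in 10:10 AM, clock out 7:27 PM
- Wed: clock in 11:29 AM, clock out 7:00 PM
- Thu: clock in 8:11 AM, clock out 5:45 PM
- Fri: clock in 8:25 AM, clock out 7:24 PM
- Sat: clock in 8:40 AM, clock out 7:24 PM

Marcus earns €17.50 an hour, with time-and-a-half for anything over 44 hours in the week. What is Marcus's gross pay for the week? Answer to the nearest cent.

€1156.31

Mon: 5:20 AM–3:58 PM = 10 h 38 min
Tue: 10:10 AM–7:27 PM = 9 h 17 min
Wed: 11:29 AM–7:00 PM = 7 h 31 min
Thu: 8:11 AM–5:45 PM = 9 h 34 min
Fri: 8:25 AM–7:24 PM = 10 h 59 min
Sat: 8:40 AM–7:24 PM = 10 h 44 min
Total worked: 58 h 43 min = 3523 min.
Regular 44 h 0 min = 2640 min at €17.50/h; overtime 14 h 43 min = 883 min at €26.25/h.
Pay = (2640 × €17.50 + 883 × €26.25) ÷ 60 = €1156.31.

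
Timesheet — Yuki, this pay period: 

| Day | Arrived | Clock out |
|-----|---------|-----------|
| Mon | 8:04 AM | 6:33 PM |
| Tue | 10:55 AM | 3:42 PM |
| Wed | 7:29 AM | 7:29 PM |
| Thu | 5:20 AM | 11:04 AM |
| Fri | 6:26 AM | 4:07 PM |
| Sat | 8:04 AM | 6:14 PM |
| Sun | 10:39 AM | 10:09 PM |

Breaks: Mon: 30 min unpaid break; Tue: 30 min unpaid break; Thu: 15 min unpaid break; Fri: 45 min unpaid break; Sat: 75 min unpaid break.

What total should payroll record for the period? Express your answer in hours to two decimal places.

Mon: 8:04 AM–6:33 PM = 10 h 29 min; less 30 min break → 9 h 59 min
Tue: 10:55 AM–3:42 PM = 4 h 47 min; less 30 min break → 4 h 17 min
Wed: 7:29 AM–7:29 PM = 12 h 0 min
Thu: 5:20 AM–11:04 AM = 5 h 44 min; less 15 min break → 5 h 29 min
Fri: 6:26 AM–4:07 PM = 9 h 41 min; less 45 min break → 8 h 56 min
Sat: 8:04 AM–6:14 PM = 10 h 10 min; less 75 min break → 8 h 55 min
Sun: 10:39 AM–10:09 PM = 11 h 30 min
Total: 9 h 59 min + 4 h 17 min + 12 h 0 min + 5 h 29 min + 8 h 56 min + 8 h 55 min + 11 h 30 min = 61 h 6 min.

61.10 hours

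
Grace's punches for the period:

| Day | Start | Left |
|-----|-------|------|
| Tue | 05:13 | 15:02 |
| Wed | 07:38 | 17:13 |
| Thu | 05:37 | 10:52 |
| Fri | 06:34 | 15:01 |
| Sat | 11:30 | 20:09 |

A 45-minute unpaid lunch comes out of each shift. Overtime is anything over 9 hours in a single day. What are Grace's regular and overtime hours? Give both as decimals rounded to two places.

Regular 37.93 hours, overtime 0.07 hours

Tue: 05:13–15:02 = 9 h 49 min; less 45 min break → 9 h 4 min
Wed: 07:38–17:13 = 9 h 35 min; less 45 min break → 8 h 50 min
Thu: 05:37–10:52 = 5 h 15 min; less 45 min break → 4 h 30 min
Fri: 06:34–15:01 = 8 h 27 min; less 45 min break → 7 h 42 min
Sat: 11:30–20:09 = 8 h 39 min; less 45 min break → 7 h 54 min
Tue reg 9 h 0 min / OT 0 h 4 min; Wed reg 8 h 50 min / OT 0 h 0 min; Thu reg 4 h 30 min / OT 0 h 0 min; Fri reg 7 h 42 min / OT 0 h 0 min; Sat reg 7 h 54 min / OT 0 h 0 min.
Totals: regular 37 h 56 min, overtime 0 h 4 min.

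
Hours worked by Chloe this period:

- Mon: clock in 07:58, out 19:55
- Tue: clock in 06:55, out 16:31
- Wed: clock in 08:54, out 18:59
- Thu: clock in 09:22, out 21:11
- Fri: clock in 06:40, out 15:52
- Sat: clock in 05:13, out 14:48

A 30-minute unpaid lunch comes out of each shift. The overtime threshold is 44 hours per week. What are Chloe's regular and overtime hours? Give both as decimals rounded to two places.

Regular 44.00 hours, overtime 15.23 hours

Mon: 07:58–19:55 = 11 h 57 min; less 30 min break → 11 h 27 min
Tue: 06:55–16:31 = 9 h 36 min; less 30 min break → 9 h 6 min
Wed: 08:54–18:59 = 10 h 5 min; less 30 min break → 9 h 35 min
Thu: 09:22–21:11 = 11 h 49 min; less 30 min break → 11 h 19 min
Fri: 06:40–15:52 = 9 h 12 min; less 30 min break → 8 h 42 min
Sat: 05:13–14:48 = 9 h 35 min; less 30 min break → 9 h 5 min
Total worked: 59 h 14 min = 59.23 h.
Threshold 44 h → overtime 15 h 14 min, regular 44 h 0 min.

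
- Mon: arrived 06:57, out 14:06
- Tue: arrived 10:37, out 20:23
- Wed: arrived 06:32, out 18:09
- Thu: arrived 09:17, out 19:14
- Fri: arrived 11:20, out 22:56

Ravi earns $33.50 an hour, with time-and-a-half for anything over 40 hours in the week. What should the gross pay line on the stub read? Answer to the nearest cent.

Mon: 06:57–14:06 = 7 h 9 min
Tue: 10:37–20:23 = 9 h 46 min
Wed: 06:32–18:09 = 11 h 37 min
Thu: 09:17–19:14 = 9 h 57 min
Fri: 11:20–22:56 = 11 h 36 min
Total worked: 50 h 5 min = 3005 min.
Regular 40 h 0 min = 2400 min at $33.50/h; overtime 10 h 5 min = 605 min at $50.25/h.
Pay = (2400 × $33.50 + 605 × $50.25) ÷ 60 = $1846.69.

$1846.69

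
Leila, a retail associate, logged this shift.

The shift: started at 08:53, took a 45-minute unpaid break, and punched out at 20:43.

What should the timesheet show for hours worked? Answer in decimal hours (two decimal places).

The shift: 08:53–20:43 = 11 h 50 min; less 45 min break → 11 h 5 min

11.08 hours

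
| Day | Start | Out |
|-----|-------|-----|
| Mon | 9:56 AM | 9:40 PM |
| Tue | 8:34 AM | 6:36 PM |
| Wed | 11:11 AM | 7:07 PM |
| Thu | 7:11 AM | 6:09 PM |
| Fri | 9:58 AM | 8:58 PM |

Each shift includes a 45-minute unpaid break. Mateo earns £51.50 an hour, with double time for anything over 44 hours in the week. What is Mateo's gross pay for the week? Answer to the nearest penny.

£2669.42

Mon: 9:56 AM–9:40 PM = 11 h 44 min; less 45 min break → 10 h 59 min
Tue: 8:34 AM–6:36 PM = 10 h 2 min; less 45 min break → 9 h 17 min
Wed: 11:11 AM–7:07 PM = 7 h 56 min; less 45 min break → 7 h 11 min
Thu: 7:11 AM–6:09 PM = 10 h 58 min; less 45 min break → 10 h 13 min
Fri: 9:58 AM–8:58 PM = 11 h 0 min; less 45 min break → 10 h 15 min
Total worked: 47 h 55 min = 2875 min.
Regular 44 h 0 min = 2640 min at £51.50/h; overtime 3 h 55 min = 235 min at £103.00/h.
Pay = (2640 × £51.50 + 235 × £103.00) ÷ 60 = £2669.42.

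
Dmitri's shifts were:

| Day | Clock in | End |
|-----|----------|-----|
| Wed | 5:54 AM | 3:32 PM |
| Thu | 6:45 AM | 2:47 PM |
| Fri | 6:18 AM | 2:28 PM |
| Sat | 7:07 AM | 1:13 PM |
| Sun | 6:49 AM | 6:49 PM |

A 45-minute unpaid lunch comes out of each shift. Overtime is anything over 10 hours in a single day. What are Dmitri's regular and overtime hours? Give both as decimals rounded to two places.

Regular 38.93 hours, overtime 1.25 hours

Wed: 5:54 AM–3:32 PM = 9 h 38 min; less 45 min break → 8 h 53 min
Thu: 6:45 AM–2:47 PM = 8 h 2 min; less 45 min break → 7 h 17 min
Fri: 6:18 AM–2:28 PM = 8 h 10 min; less 45 min break → 7 h 25 min
Sat: 7:07 AM–1:13 PM = 6 h 6 min; less 45 min break → 5 h 21 min
Sun: 6:49 AM–6:49 PM = 12 h 0 min; less 45 min break → 11 h 15 min
Wed reg 8 h 53 min / OT 0 h 0 min; Thu reg 7 h 17 min / OT 0 h 0 min; Fri reg 7 h 25 min / OT 0 h 0 min; Sat reg 5 h 21 min / OT 0 h 0 min; Sun reg 10 h 0 min / OT 1 h 15 min.
Totals: regular 38 h 56 min, overtime 1 h 15 min.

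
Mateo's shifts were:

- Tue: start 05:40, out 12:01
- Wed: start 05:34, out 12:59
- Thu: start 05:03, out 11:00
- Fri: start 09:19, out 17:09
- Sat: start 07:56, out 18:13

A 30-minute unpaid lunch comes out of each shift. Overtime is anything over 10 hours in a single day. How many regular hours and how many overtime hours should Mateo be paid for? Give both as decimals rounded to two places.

Tue: 05:40–12:01 = 6 h 21 min; less 30 min break → 5 h 51 min
Wed: 05:34–12:59 = 7 h 25 min; less 30 min break → 6 h 55 min
Thu: 05:03–11:00 = 5 h 57 min; less 30 min break → 5 h 27 min
Fri: 09:19–17:09 = 7 h 50 min; less 30 min break → 7 h 20 min
Sat: 07:56–18:13 = 10 h 17 min; less 30 min break → 9 h 47 min
Tue reg 5 h 51 min / OT 0 h 0 min; Wed reg 6 h 55 min / OT 0 h 0 min; Thu reg 5 h 27 min / OT 0 h 0 min; Fri reg 7 h 20 min / OT 0 h 0 min; Sat reg 9 h 47 min / OT 0 h 0 min.
Totals: regular 35 h 20 min, overtime 0 h 0 min.

Regular 35.33 hours, overtime 0.00 hours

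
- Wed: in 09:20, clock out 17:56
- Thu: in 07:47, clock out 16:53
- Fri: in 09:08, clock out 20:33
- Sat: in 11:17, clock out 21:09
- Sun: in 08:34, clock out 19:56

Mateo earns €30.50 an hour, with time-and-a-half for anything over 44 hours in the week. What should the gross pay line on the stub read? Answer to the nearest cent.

€1632.51

Wed: 09:20–17:56 = 8 h 36 min
Thu: 07:47–16:53 = 9 h 6 min
Fri: 09:08–20:33 = 11 h 25 min
Sat: 11:17–21:09 = 9 h 52 min
Sun: 08:34–19:56 = 11 h 22 min
Total worked: 50 h 21 min = 3021 min.
Regular 44 h 0 min = 2640 min at €30.50/h; overtime 6 h 21 min = 381 min at €45.75/h.
Pay = (2640 × €30.50 + 381 × €45.75) ÷ 60 = €1632.51.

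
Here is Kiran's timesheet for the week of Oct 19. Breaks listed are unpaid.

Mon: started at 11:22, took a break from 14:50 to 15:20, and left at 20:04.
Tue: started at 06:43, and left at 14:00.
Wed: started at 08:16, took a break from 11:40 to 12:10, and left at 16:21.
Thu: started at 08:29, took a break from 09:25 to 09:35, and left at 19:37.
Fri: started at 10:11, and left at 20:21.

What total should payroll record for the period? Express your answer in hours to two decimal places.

44.20 hours

Mon: 11:22–20:04 = 8 h 42 min; less 30 min break → 8 h 12 min
Tue: 06:43–14:00 = 7 h 17 min
Wed: 08:16–16:21 = 8 h 5 min; less 30 min break → 7 h 35 min
Thu: 08:29–19:37 = 11 h 8 min; less 10 min break → 10 h 58 min
Fri: 10:11–20:21 = 10 h 10 min
Total: 8 h 12 min + 7 h 17 min + 7 h 35 min + 10 h 58 min + 10 h 10 min = 44 h 12 min.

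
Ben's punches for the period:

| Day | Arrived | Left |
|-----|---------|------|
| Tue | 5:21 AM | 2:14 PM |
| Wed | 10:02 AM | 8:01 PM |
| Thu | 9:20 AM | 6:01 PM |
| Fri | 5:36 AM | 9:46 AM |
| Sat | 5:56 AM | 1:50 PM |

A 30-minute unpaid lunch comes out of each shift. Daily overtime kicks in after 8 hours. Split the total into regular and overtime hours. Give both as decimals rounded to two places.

Regular 35.07 hours, overtime 2.05 hours

Tue: 5:21 AM–2:14 PM = 8 h 53 min; less 30 min break → 8 h 23 min
Wed: 10:02 AM–8:01 PM = 9 h 59 min; less 30 min break → 9 h 29 min
Thu: 9:20 AM–6:01 PM = 8 h 41 min; less 30 min break → 8 h 11 min
Fri: 5:36 AM–9:46 AM = 4 h 10 min; less 30 min break → 3 h 40 min
Sat: 5:56 AM–1:50 PM = 7 h 54 min; less 30 min break → 7 h 24 min
Tue reg 8 h 0 min / OT 0 h 23 min; Wed reg 8 h 0 min / OT 1 h 29 min; Thu reg 8 h 0 min / OT 0 h 11 min; Fri reg 3 h 40 min / OT 0 h 0 min; Sat reg 7 h 24 min / OT 0 h 0 min.
Totals: regular 35 h 4 min, overtime 2 h 3 min.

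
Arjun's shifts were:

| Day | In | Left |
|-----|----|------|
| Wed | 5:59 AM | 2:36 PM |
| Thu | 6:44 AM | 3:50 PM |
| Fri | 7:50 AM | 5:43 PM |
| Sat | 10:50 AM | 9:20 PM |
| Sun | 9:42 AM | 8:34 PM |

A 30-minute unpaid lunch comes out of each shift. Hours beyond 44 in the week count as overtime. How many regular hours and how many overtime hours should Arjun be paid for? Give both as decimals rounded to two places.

Regular 44.00 hours, overtime 2.47 hours

Wed: 5:59 AM–2:36 PM = 8 h 37 min; less 30 min break → 8 h 7 min
Thu: 6:44 AM–3:50 PM = 9 h 6 min; less 30 min break → 8 h 36 min
Fri: 7:50 AM–5:43 PM = 9 h 53 min; less 30 min break → 9 h 23 min
Sat: 10:50 AM–9:20 PM = 10 h 30 min; less 30 min break → 10 h 0 min
Sun: 9:42 AM–8:34 PM = 10 h 52 min; less 30 min break → 10 h 22 min
Total worked: 46 h 28 min = 46.47 h.
Threshold 44 h → overtime 2 h 28 min, regular 44 h 0 min.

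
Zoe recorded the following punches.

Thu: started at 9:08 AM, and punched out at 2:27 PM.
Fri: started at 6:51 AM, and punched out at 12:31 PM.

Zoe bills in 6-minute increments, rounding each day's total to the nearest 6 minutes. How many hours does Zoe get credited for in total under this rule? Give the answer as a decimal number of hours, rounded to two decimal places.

Thu: 9:08 AM–2:27 PM = 5 h 19 min → rounds to 5 h 18 min
Fri: 6:51 AM–12:31 PM = 5 h 40 min → rounds to 5 h 42 min
Total credited: 11 h 0 min.

11.00 hours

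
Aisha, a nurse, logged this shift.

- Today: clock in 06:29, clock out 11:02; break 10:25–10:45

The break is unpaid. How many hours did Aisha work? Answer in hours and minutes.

Today: 06:29–11:02 = 4 h 33 min; less 20 min break → 4 h 13 min

4 h 13 min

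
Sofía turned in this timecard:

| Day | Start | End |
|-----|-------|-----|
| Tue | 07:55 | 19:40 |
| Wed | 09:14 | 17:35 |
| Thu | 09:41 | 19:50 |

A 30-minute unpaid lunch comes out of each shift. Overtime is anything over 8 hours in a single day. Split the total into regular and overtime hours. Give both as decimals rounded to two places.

Regular 23.85 hours, overtime 4.90 hours

Tue: 07:55–19:40 = 11 h 45 min; less 30 min break → 11 h 15 min
Wed: 09:14–17:35 = 8 h 21 min; less 30 min break → 7 h 51 min
Thu: 09:41–19:50 = 10 h 9 min; less 30 min break → 9 h 39 min
Tue reg 8 h 0 min / OT 3 h 15 min; Wed reg 7 h 51 min / OT 0 h 0 min; Thu reg 8 h 0 min / OT 1 h 39 min.
Totals: regular 23 h 51 min, overtime 4 h 54 min.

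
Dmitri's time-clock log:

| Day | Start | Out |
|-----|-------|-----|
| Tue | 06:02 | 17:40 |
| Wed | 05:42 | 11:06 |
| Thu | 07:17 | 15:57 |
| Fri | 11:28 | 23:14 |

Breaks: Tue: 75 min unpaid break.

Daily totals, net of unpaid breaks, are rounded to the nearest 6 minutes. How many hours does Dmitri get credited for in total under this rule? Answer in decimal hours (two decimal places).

36.30 hours

Tue: 06:02–17:40 = 11 h 38 min − 75 min = 10 h 23 min → rounds to 10 h 24 min
Wed: 05:42–11:06 = 5 h 24 min → rounds to 5 h 24 min
Thu: 07:17–15:57 = 8 h 40 min → rounds to 8 h 42 min
Fri: 11:28–23:14 = 11 h 46 min → rounds to 11 h 48 min
Total credited: 36 h 18 min.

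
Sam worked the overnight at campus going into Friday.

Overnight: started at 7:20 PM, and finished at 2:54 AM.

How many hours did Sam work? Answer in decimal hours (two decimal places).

Overnight: 7:20 PM → midnight = 4 h 40 min; midnight → 2:54 AM = 2 h 54 min; span 7 h 34 min

7.57 hours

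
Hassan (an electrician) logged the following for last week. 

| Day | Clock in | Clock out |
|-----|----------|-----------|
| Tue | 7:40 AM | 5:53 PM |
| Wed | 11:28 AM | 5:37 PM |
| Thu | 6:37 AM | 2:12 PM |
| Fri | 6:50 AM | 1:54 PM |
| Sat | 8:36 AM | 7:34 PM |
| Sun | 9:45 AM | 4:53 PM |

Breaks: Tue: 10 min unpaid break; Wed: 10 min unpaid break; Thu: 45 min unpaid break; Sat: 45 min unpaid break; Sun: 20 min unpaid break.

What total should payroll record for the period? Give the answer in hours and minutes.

46 h 57 min

Tue: 7:40 AM–5:53 PM = 10 h 13 min; less 10 min break → 10 h 3 min
Wed: 11:28 AM–5:37 PM = 6 h 9 min; less 10 min break → 5 h 59 min
Thu: 6:37 AM–2:12 PM = 7 h 35 min; less 45 min break → 6 h 50 min
Fri: 6:50 AM–1:54 PM = 7 h 4 min
Sat: 8:36 AM–7:34 PM = 10 h 58 min; less 45 min break → 10 h 13 min
Sun: 9:45 AM–4:53 PM = 7 h 8 min; less 20 min break → 6 h 48 min
Total: 10 h 3 min + 5 h 59 min + 6 h 50 min + 7 h 4 min + 10 h 13 min + 6 h 48 min = 46 h 57 min.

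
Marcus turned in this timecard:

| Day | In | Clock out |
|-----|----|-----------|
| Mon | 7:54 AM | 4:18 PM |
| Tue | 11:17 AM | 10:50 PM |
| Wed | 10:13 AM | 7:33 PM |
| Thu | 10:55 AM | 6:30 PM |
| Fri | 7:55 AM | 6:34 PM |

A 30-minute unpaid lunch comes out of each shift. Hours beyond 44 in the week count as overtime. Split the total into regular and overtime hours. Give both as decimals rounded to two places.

Mon: 7:54 AM–4:18 PM = 8 h 24 min; less 30 min break → 7 h 54 min
Tue: 11:17 AM–10:50 PM = 11 h 33 min; less 30 min break → 11 h 3 min
Wed: 10:13 AM–7:33 PM = 9 h 20 min; less 30 min break → 8 h 50 min
Thu: 10:55 AM–6:30 PM = 7 h 35 min; less 30 min break → 7 h 5 min
Fri: 7:55 AM–6:34 PM = 10 h 39 min; less 30 min break → 10 h 9 min
Total worked: 45 h 1 min = 45.02 h.
Threshold 44 h → overtime 1 h 1 min, regular 44 h 0 min.

Regular 44.00 hours, overtime 1.02 hours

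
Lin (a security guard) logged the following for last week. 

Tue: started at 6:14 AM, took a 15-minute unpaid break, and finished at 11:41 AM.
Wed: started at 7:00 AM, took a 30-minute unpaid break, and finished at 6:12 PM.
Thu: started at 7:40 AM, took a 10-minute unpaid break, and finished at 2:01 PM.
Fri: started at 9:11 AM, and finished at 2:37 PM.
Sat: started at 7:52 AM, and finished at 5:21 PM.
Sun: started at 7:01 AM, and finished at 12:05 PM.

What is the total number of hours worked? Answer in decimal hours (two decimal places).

42.07 hours

Tue: 6:14 AM–11:41 AM = 5 h 27 min; less 15 min break → 5 h 12 min
Wed: 7:00 AM–6:12 PM = 11 h 12 min; less 30 min break → 10 h 42 min
Thu: 7:40 AM–2:01 PM = 6 h 21 min; less 10 min break → 6 h 11 min
Fri: 9:11 AM–2:37 PM = 5 h 26 min
Sat: 7:52 AM–5:21 PM = 9 h 29 min
Sun: 7:01 AM–12:05 PM = 5 h 4 min
Total: 5 h 12 min + 10 h 42 min + 6 h 11 min + 5 h 26 min + 9 h 29 min + 5 h 4 min = 42 h 4 min.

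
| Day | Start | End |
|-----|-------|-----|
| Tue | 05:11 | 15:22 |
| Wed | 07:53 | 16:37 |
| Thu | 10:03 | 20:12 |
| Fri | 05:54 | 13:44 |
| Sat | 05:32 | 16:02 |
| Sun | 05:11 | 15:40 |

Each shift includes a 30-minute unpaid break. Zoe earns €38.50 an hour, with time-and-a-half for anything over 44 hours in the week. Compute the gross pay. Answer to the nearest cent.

Tue: 05:11–15:22 = 10 h 11 min; less 30 min break → 9 h 41 min
Wed: 07:53–16:37 = 8 h 44 min; less 30 min break → 8 h 14 min
Thu: 10:03–20:12 = 10 h 9 min; less 30 min break → 9 h 39 min
Fri: 05:54–13:44 = 7 h 50 min; less 30 min break → 7 h 20 min
Sat: 05:32–16:02 = 10 h 30 min; less 30 min break → 10 h 0 min
Sun: 05:11–15:40 = 10 h 29 min; less 30 min break → 9 h 59 min
Total worked: 54 h 53 min = 3293 min.
Regular 44 h 0 min = 2640 min at €38.50/h; overtime 10 h 53 min = 653 min at €57.75/h.
Pay = (2640 × €38.50 + 653 × €57.75) ÷ 60 = €2322.51.

€2322.51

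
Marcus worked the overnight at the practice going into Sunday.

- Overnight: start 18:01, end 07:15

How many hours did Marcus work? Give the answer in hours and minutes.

13 h 14 min

Overnight: 18:01 → midnight = 5 h 59 min; midnight → 07:15 = 7 h 15 min; span 13 h 14 min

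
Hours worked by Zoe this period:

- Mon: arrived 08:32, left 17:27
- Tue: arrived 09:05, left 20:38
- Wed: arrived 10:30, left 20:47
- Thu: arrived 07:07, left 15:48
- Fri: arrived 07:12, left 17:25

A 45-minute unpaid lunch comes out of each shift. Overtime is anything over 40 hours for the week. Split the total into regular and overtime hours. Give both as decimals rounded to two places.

Regular 40.00 hours, overtime 5.90 hours

Mon: 08:32–17:27 = 8 h 55 min; less 45 min break → 8 h 10 min
Tue: 09:05–20:38 = 11 h 33 min; less 45 min break → 10 h 48 min
Wed: 10:30–20:47 = 10 h 17 min; less 45 min break → 9 h 32 min
Thu: 07:07–15:48 = 8 h 41 min; less 45 min break → 7 h 56 min
Fri: 07:12–17:25 = 10 h 13 min; less 45 min break → 9 h 28 min
Total worked: 45 h 54 min = 45.90 h.
Threshold 40 h → overtime 5 h 54 min, regular 40 h 0 min.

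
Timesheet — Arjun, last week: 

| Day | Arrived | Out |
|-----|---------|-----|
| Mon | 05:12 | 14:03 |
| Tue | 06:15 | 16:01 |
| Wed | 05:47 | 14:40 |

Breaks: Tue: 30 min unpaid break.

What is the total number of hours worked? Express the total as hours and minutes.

Mon: 05:12–14:03 = 8 h 51 min
Tue: 06:15–16:01 = 9 h 46 min; less 30 min break → 9 h 16 min
Wed: 05:47–14:40 = 8 h 53 min
Total: 8 h 51 min + 9 h 16 min + 8 h 53 min = 27 h 0 min.

27 h 0 min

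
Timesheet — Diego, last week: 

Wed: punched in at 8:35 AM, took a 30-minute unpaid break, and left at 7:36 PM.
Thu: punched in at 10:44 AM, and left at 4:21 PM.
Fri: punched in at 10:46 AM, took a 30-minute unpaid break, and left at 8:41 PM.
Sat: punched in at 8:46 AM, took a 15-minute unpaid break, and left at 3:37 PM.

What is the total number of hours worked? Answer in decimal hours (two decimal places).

Wed: 8:35 AM–7:36 PM = 11 h 1 min; less 30 min break → 10 h 31 min
Thu: 10:44 AM–4:21 PM = 5 h 37 min
Fri: 10:46 AM–8:41 PM = 9 h 55 min; less 30 min break → 9 h 25 min
Sat: 8:46 AM–3:37 PM = 6 h 51 min; less 15 min break → 6 h 36 min
Total: 10 h 31 min + 5 h 37 min + 9 h 25 min + 6 h 36 min = 32 h 9 min.

32.15 hours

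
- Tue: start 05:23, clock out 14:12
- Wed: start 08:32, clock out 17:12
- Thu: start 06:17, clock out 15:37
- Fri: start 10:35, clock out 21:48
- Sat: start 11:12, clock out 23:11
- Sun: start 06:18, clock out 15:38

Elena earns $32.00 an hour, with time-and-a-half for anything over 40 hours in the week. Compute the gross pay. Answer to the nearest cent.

$2208.80

Tue: 05:23–14:12 = 8 h 49 min
Wed: 08:32–17:12 = 8 h 40 min
Thu: 06:17–15:37 = 9 h 20 min
Fri: 10:35–21:48 = 11 h 13 min
Sat: 11:12–23:11 = 11 h 59 min
Sun: 06:18–15:38 = 9 h 20 min
Total worked: 59 h 21 min = 3561 min.
Regular 40 h 0 min = 2400 min at $32.00/h; overtime 19 h 21 min = 1161 min at $48.00/h.
Pay = (2400 × $32.00 + 1161 × $48.00) ÷ 60 = $2208.80.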